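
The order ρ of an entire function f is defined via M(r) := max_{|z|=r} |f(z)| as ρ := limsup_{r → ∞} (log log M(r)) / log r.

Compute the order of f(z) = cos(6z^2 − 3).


Write cos(w) = (e^{iw} ± e^{−iw})/(2 or 2i), so |cos(w)| ≤ e^{|w|}. With w = 6z^2 − 3, |w| ≤ 6r^2 + 3 on |z|=r, giving M(r) ≤ e^{6r^2 + 3} and ρ ≤ 2. For the lower bound, choose z on |z|=r with 6z^2 purely imaginary of modulus 6r^2; then |cos(6z^2 − 3)| grows like e^{6r^2}/2, so ρ ≥ 2. Hence ρ = 2.
Therefore ρ = 2.

Order ρ = 2.


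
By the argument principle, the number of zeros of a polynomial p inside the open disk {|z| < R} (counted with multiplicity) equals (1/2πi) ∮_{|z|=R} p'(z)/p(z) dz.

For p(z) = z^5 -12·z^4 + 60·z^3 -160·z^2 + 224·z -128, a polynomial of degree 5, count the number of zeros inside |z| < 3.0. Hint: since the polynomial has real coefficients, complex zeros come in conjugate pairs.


The zeros of p are: 4, 2, (2 + 2i), (2 - 2i), 2.
Their magnitudes are: 4, 2, 2.828, 2.828, 2.
Zeros with |z| < R = 3.0: 2, (2 + 2i), (2 - 2i), 2.
Count = 4.
By the argument principle, (1/2πi) ∮_{|z|=R} p'(z)/p(z) dz equals exactly this count.

Number of zeros inside |z| < 3.0: 4.


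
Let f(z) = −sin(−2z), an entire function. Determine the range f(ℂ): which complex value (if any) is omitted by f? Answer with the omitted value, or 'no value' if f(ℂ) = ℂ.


Little Picard bounds the complement of f(ℂ) to at most one point.
sin is entire and surjective onto ℂ: for every w ∈ ℂ, sin(ζ) = w has a solution ζ ∈ ℂ (e.g., via the complex inverse arcsin). With ζ = −2z this gives z = ζ/(-2). Then -1·sin(−2z) takes every value in -1·ℂ = ℂ, and adding 0 is a bijection of ℂ. So f is surjective and omits no value. (Note: only on the real line is sin bounded by [−1, 1].)

Omitted value: no value.


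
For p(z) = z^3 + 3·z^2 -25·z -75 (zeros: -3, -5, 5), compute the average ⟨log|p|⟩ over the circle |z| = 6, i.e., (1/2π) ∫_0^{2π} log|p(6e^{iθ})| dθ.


Zeros: -5, -3, 5; r = 6.
Inside |z| < r: -5, -3, 5. Outside (|z| ≥ r): ∅.
p(0) = -75, so log|p(0)| = log(75) = 4.3175.
Apply Jensen: I(r) = log|p(0)| + Σ_k log(r/|z_k|), summed over zeros inside |z| < r.
  log(r/|z_k|) for z_k = -3: log(6/3) = 0.6931
  log(r/|z_k|) for z_k = -5: log(6/5) = 0.1823
  log(r/|z_k|) for z_k = 5: log(6/5) = 0.1823
Sum over inside zeros: 1.0578.
I(r) = log|p(0)| + (inside sum) = 4.3175 + 1.0578 = 5.3753.
Closed form (all zeros inside, monic): I(r) = n·log(r) = 3·log(6) = 5.3753. ✓

I(r) ≈ 5.3753.


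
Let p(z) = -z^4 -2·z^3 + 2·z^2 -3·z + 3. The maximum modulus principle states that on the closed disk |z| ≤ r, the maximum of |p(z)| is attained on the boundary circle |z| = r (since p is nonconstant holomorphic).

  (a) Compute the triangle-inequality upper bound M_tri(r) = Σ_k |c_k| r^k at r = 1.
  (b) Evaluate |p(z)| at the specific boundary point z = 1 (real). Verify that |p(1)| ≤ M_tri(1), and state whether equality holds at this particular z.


Coefficients: c_0 = 3, c_1 = -3, c_2 = 2, c_3 = -2, c_4 = -1. Radius r = 1.
Part (a). Triangle bound: M_tri(r) = Σ_k |c_k| r^k
  = |3|·1^0 + |-3|·1^1 + |2|·1^2 + |-2|·1^3 + |-1|·1^4
  = 3 + 3 + 2 + 2 + 1 = 11.
This bounds M(r) := max_{|z|=r} |p(z)| from above; equality holds iff all terms c_k z^k can be made to align in phase at a single z on |z|=r.
Part (b). At z = 1 (real, on the circle |z| = r):
  p(1) = (3)·1^0 + (-3)·1^1 + (2)·1^2 + (-2)·1^3 + (-1)·1^4 = -1.
  |p(1)| = 1.
Check: |p(1)| = 1 ≤ 11 = M_tri(1). ✓ Equality does not hold at z = 1 (the coefficients have mixed signs, so the terms do not all align in phase there).

M_tri(1) = 11; |p(1)| = 1; equality at z=1: no.


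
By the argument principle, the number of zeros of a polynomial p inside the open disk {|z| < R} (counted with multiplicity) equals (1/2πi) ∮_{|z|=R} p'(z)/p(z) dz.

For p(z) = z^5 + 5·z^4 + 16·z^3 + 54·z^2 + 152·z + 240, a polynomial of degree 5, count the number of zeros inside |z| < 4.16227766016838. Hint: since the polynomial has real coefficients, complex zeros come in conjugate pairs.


The zeros of p are: (1 + 3i), (1 - 3i), -3, (-2 + 2i), (-2 - 2i).
Their magnitudes are: 3.162, 3.162, 3, 2.828, 2.828.
Zeros with |z| < R = 4.16227766016838: (1 + 3i), (1 - 3i), -3, (-2 + 2i), (-2 - 2i).
Count = 5.
By the argument principle, (1/2πi) ∮_{|z|=R} p'(z)/p(z) dz equals exactly this count.

Number of zeros inside |z| < 4.16227766016838: 5.


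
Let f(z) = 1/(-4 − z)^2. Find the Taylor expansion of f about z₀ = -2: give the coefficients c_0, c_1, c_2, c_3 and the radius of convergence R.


Let w = z − z₀, so z = z₀ + w.
Then -4 − z = -4 − (z₀ + w) = (-4 − z₀) − w = -2 − w.
f(z) = 1/(-2 − w)^2 = (1/(-2)^2) · (1 − w/(-2))^{−2}.
By the binomial series (1−u)^{−2} = Σ_{n≥0} C(n+1, 1) u^n for |u|<1, with u = w/(-2):
  c_n = C(n+1, 1) / (-2)^(n+2).
  c_0 = 1/(-2)^2 = 1/4.
  c_1 = 2/(-2)^3 = -1/4.
  c_2 = 3/(-2)^4 = 3/16.
  c_3 = 4/(-2)^5 = -1/8.
The series is valid for |w/d| < 1, i.e. |z − z₀| < |d|.
Radius of convergence: R = |-4 − z₀| = |-2| = 2 (distance from z₀ to the singularity z = -4).

c_0 = 1/4, c_1 = -1/4, c_2 = 3/16, c_3 = -1/8; R = 2.


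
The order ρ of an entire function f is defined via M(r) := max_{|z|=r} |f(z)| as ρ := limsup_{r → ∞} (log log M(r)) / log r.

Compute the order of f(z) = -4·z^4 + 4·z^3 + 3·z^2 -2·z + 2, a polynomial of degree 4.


|f(z)| ≤ Σ|c_k|·r^k = O(r^4) as r → ∞. Polynomial growth is O(e^{r^ε}) for every ε > 0 (since r^4/e^{r^ε} → 0), so ρ ≤ ε for all ε > 0, i.e. ρ = 0. Every nonconstant polynomial has order 0.
Therefore ρ = 0.

Order ρ = 0.


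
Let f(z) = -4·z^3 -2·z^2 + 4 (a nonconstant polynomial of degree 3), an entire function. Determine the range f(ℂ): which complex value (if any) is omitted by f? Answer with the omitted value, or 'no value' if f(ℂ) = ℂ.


Little Picard bounds the complement of f(ℂ) to at most one point.
For every w ∈ ℂ, the equation p(z) − w = 0 is a nonconstant polynomial in z and hence has at least one root by the fundamental theorem of algebra. So p is surjective onto ℂ, omitting no value.

Omitted value: no value.


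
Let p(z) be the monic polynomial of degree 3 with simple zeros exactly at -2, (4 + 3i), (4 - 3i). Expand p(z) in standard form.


The polynomial is p(z) = ∏_{α ∈ S} (z − α), where S = {-2, (4 + 3i), (4 - 3i)}.
Expanding the product yields: p(z) = z^3 -6·z^2 + 9·z + 50.
Note conjugate pairs combine to real quadratics: (z − (4+3i))(z − (4−3i)) = z² − 8z + 25.
The resulting polynomial has degree 3 and real coefficients as required.

p(z) = z^3 -6·z^2 + 9·z + 50.


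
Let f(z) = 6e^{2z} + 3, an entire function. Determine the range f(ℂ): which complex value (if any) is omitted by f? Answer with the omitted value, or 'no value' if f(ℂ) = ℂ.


Little Picard bounds the complement of f(ℂ) to at most one point.
e^{2z} is never zero on ℂ, so 6·e^{2z} takes every value in ℂ ∖ {0}. Adding 3 shifts the range to ℂ ∖ {3}. Thus f omits exactly the value 3.

Omitted value: 3.


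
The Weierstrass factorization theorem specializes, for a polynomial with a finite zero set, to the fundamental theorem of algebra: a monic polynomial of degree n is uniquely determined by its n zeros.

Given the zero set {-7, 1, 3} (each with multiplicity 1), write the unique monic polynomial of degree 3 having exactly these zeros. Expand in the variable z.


The polynomial is p(z) = ∏_{α ∈ S} (z − α), where S = {-7, 1, 3}.
Expanding the product yields: p(z) = z^3 + 3·z^2 -25·z + 21.
The resulting polynomial has degree 3 and real coefficients as required.

p(z) = z^3 + 3·z^2 -25·z + 21.


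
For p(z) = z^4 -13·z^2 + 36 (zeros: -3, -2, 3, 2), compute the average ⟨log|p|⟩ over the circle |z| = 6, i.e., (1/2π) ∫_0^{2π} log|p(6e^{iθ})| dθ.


Zeros: -3, -2, 2, 3; r = 6.
Inside |z| < r: -3, -2, 2, 3. Outside (|z| ≥ r): ∅.
p(0) = 36, so log|p(0)| = log(36) = 3.5835.
Apply Jensen: I(r) = log|p(0)| + Σ_k log(r/|z_k|), summed over zeros inside |z| < r.
  log(r/|z_k|) for z_k = -3: log(6/3) = 0.6931
  log(r/|z_k|) for z_k = -2: log(6/2) = 1.0986
  log(r/|z_k|) for z_k = 3: log(6/3) = 0.6931
  log(r/|z_k|) for z_k = 2: log(6/2) = 1.0986
Sum over inside zeros: 3.5835.
I(r) = log|p(0)| + (inside sum) = 3.5835 + 3.5835 = 7.1670.
Closed form (all zeros inside, monic): I(r) = n·log(r) = 4·log(6) = 7.1670. ✓

I(r) ≈ 7.1670.


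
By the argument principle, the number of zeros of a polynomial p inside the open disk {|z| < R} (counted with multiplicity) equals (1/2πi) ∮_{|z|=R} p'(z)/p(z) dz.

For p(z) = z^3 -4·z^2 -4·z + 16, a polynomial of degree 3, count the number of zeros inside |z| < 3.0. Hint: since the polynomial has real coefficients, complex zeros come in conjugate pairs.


The zeros of p are: 4, -2, 2.
Their magnitudes are: 4, 2, 2.
Zeros with |z| < R = 3.0: -2, 2.
Count = 2.
By the argument principle, (1/2πi) ∮_{|z|=R} p'(z)/p(z) dz equals exactly this count.

Number of zeros inside |z| < 3.0: 2.


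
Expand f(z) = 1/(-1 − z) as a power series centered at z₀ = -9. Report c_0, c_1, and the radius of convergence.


Let w = z − z₀, so z = z₀ + w.
Then -1 − z = -1 − (z₀ + w) = (-1 − z₀) − w = 8 − w.
f(z) = 1/(8 − w) = (1/(8)) · 1/(1 − w/(8)) = Σ_{n≥0} w^n / (8)^(n+1).
So c_n = 1/(8)^(n+1):
  c_0 = 1/(8)^1 = 1/8.
  c_1 = 1/(8)^2 = 1/64.
The series is valid for |w/d| < 1, i.e. |z − z₀| < |d|.
Radius of convergence: R = |-1 − z₀| = |8| = 8 (distance from z₀ to the singularity z = -1).

c_0 = 1/8, c_1 = 1/64; R = 8.


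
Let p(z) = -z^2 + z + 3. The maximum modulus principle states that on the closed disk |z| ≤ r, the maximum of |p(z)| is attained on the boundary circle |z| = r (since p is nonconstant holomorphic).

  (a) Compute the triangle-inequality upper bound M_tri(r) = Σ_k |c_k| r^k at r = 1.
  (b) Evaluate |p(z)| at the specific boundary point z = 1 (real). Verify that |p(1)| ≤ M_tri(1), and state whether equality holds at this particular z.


Coefficients: c_0 = 3, c_1 = 1, c_2 = -1. Radius r = 1.
Part (a). Triangle bound: M_tri(r) = Σ_k |c_k| r^k
  = |3|·1^0 + |1|·1^1 + |-1|·1^2
  = 3 + 1 + 1 = 5.
This bounds M(r) := max_{|z|=r} |p(z)| from above; equality holds iff all terms c_k z^k can be made to align in phase at a single z on |z|=r.
Part (b). At z = 1 (real, on the circle |z| = r):
  p(1) = (3)·1^0 + (1)·1^1 + (-1)·1^2 = 3.
  |p(1)| = 3.
Check: |p(1)| = 3 ≤ 5 = M_tri(1). ✓ Equality does not hold at z = 1 (the coefficients have mixed signs, so the terms do not all align in phase there).

M_tri(1) = 5; |p(1)| = 3; equality at z=1: no.


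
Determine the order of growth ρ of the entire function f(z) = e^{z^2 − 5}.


|e^{z^2 − 5}| = e^{Re(1·z^2) + -5} ≤ e^{1|z|^2 + -5} = e^{1r^2 + -5} on |z| = r, so ρ ≤ 2. Choosing z on |z|=r so that 1·z^2 is real positive (always possible by picking arg z appropriately) gives |f(z)| = e^{1r^2 + -5}, matching the bound. The additive constant -5 does not affect log log M(r) ~ 2·log r. Hence ρ = 2.
Therefore ρ = 2.

Order ρ = 2.


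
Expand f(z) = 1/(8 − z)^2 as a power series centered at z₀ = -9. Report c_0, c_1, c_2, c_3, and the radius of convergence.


Let w = z − z₀, so z = z₀ + w.
Then 8 − z = 8 − (z₀ + w) = (8 − z₀) − w = 17 − w.
f(z) = 1/(17 − w)^2 = (1/(17)^2) · (1 − w/(17))^{−2}.
By the binomial series (1−u)^{−2} = Σ_{n≥0} C(n+1, 1) u^n for |u|<1, with u = w/(17):
  c_n = C(n+1, 1) / (17)^(n+2).
  c_0 = 1/(17)^2 = 1/289.
  c_1 = 2/(17)^3 = 2/4913.
  c_2 = 3/(17)^4 = 3/83521.
  c_3 = 4/(17)^5 = 4/1419857.
The series is valid for |w/d| < 1, i.e. |z − z₀| < |d|.
Radius of convergence: R = |8 − z₀| = |17| = 17 (distance from z₀ to the singularity z = 8).

c_0 = 1/289, c_1 = 2/4913, c_2 = 3/83521, c_3 = 4/1419857; R = 17.


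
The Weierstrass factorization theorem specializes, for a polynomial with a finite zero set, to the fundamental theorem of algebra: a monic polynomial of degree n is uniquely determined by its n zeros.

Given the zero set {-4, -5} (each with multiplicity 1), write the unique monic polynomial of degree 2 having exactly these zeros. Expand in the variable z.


The polynomial is p(z) = ∏_{α ∈ S} (z − α), where S = {-4, -5}.
Expanding the product yields: p(z) = z^2 + 9·z + 20.
The resulting polynomial has degree 2 and real coefficients as required.

p(z) = z^2 + 9·z + 20.


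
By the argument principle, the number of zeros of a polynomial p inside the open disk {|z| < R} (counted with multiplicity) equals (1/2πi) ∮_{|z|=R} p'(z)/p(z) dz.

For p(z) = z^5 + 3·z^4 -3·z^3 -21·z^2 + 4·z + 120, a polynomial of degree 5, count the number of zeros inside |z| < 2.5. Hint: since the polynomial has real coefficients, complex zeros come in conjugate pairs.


The zeros of p are: (-2 + 2i), (-2 - 2i), -3, (2 + 1i), (2 - 1i).
Their magnitudes are: 2.828, 2.828, 3, 2.236, 2.236.
Zeros with |z| < R = 2.5: (2 + 1i), (2 - 1i).
Count = 2.
By the argument principle, (1/2πi) ∮_{|z|=R} p'(z)/p(z) dz equals exactly this count.

Number of zeros inside |z| < 2.5: 2.


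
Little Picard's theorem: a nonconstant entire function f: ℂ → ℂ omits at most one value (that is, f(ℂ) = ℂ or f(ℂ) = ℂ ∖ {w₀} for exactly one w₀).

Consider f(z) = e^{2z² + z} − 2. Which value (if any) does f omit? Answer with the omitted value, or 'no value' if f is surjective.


Little Picard bounds the complement of f(ℂ) to at most one point.
The exponent g(z) = 2z² + z is a nonconstant polynomial, hence surjective onto ℂ. So e^{g(z)} takes every value in {e^w : w ∈ ℂ} = ℂ ∖ {0}. Adding -2 shifts the range to ℂ ∖ {-2}. f omits exactly -2.

Omitted value: -2.


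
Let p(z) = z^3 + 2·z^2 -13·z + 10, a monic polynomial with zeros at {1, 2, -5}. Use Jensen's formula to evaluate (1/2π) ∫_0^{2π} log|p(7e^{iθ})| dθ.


Zeros: -5, 1, 2; r = 7.
Inside |z| < r: -5, 1, 2. Outside (|z| ≥ r): ∅.
p(0) = 10, so log|p(0)| = log(10) = 2.3026.
Apply Jensen: I(r) = log|p(0)| + Σ_k log(r/|z_k|), summed over zeros inside |z| < r.
  log(r/|z_k|) for z_k = 1: log(7/1) = 1.9459
  log(r/|z_k|) for z_k = 2: log(7/2) = 1.2528
  log(r/|z_k|) for z_k = -5: log(7/5) = 0.3365
Sum over inside zeros: 3.5351.
I(r) = log|p(0)| + (inside sum) = 2.3026 + 3.5351 = 5.8377.
Closed form (all zeros inside, monic): I(r) = n·log(r) = 3·log(7) = 5.8377. ✓

I(r) ≈ 5.8377.


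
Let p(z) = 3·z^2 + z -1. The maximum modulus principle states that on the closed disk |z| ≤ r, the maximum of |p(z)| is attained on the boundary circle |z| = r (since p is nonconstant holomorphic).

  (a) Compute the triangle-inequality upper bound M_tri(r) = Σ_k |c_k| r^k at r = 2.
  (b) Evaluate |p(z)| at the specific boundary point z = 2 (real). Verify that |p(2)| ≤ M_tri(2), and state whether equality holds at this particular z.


Coefficients: c_0 = -1, c_1 = 1, c_2 = 3. Radius r = 2.
Part (a). Triangle bound: M_tri(r) = Σ_k |c_k| r^k
  = |-1|·2^0 + |1|·2^1 + |3|·2^2
  = 1 + 2 + 12 = 15.
This bounds M(r) := max_{|z|=r} |p(z)| from above; equality holds iff all terms c_k z^k can be made to align in phase at a single z on |z|=r.
Part (b). At z = 2 (real, on the circle |z| = r):
  p(2) = (-1)·2^0 + (1)·2^1 + (3)·2^2 = 13.
  |p(2)| = 13.
Check: |p(2)| = 13 ≤ 15 = M_tri(2). ✓ Equality does not hold at z = 2 (the coefficients have mixed signs, so the terms do not all align in phase there).

M_tri(2) = 15; |p(2)| = 13; equality at z=2: no.


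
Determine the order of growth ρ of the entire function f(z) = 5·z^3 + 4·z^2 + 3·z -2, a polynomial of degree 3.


|f(z)| ≤ Σ|c_k|·r^k = O(r^3) as r → ∞. Polynomial growth is O(e^{r^ε}) for every ε > 0 (since r^3/e^{r^ε} → 0), so ρ ≤ ε for all ε > 0, i.e. ρ = 0. Every nonconstant polynomial has order 0.
Therefore ρ = 0.

Order ρ = 0.


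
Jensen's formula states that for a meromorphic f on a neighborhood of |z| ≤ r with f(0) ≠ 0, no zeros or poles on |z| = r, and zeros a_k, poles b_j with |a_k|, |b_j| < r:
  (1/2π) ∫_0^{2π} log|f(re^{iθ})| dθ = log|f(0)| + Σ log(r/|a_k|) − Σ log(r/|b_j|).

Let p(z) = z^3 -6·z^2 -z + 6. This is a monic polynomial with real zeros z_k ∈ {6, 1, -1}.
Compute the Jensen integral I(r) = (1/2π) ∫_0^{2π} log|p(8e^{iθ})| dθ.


Zeros: -1, 1, 6; r = 8.
Inside |z| < r: -1, 1, 6. Outside (|z| ≥ r): ∅.
p(0) = 6, so log|p(0)| = log(6) = 1.7918.
Apply Jensen: I(r) = log|p(0)| + Σ_k log(r/|z_k|), summed over zeros inside |z| < r.
  log(r/|z_k|) for z_k = 6: log(8/6) = 0.2877
  log(r/|z_k|) for z_k = 1: log(8/1) = 2.0794
  log(r/|z_k|) for z_k = -1: log(8/1) = 2.0794
Sum over inside zeros: 4.4466.
I(r) = log|p(0)| + (inside sum) = 1.7918 + 4.4466 = 6.2383.
Closed form (all zeros inside, monic): I(r) = n·log(r) = 3·log(8) = 6.2383. ✓

I(r) ≈ 6.2383.


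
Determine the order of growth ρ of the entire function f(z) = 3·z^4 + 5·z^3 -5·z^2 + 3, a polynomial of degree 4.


|f(z)| ≤ Σ|c_k|·r^k = O(r^4) as r → ∞. Polynomial growth is O(e^{r^ε}) for every ε > 0 (since r^4/e^{r^ε} → 0), so ρ ≤ ε for all ε > 0, i.e. ρ = 0. Every nonconstant polynomial has order 0.
Therefore ρ = 0.

Order ρ = 0.


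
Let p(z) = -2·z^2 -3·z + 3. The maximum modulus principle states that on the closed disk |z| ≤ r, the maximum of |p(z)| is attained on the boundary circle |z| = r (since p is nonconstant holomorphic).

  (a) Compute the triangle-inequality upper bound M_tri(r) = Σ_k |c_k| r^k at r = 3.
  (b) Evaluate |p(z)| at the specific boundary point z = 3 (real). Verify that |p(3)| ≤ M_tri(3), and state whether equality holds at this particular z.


Coefficients: c_0 = 3, c_1 = -3, c_2 = -2. Radius r = 3.
Part (a). Triangle bound: M_tri(r) = Σ_k |c_k| r^k
  = |3|·3^0 + |-3|·3^1 + |-2|·3^2
  = 3 + 9 + 18 = 30.
This bounds M(r) := max_{|z|=r} |p(z)| from above; equality holds iff all terms c_k z^k can be made to align in phase at a single z on |z|=r.
Part (b). At z = 3 (real, on the circle |z| = r):
  p(3) = (3)·3^0 + (-3)·3^1 + (-2)·3^2 = -24.
  |p(3)| = 24.
Check: |p(3)| = 24 ≤ 30 = M_tri(3). ✓ Equality does not hold at z = 3 (the coefficients have mixed signs, so the terms do not all align in phase there).

M_tri(3) = 30; |p(3)| = 24; equality at z=3: no.


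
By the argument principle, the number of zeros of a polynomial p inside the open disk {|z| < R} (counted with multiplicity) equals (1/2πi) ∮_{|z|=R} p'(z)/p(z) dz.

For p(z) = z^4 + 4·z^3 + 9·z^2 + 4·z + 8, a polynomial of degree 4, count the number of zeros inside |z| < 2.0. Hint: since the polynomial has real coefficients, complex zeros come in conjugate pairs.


The zeros of p are: (0 + 1i), (0 - 1i), (-2 + 2i), (-2 - 2i).
Their magnitudes are: 1, 1, 2.828, 2.828.
Zeros with |z| < R = 2.0: (0 + 1i), (0 - 1i).
Count = 2.
By the argument principle, (1/2πi) ∮_{|z|=R} p'(z)/p(z) dz equals exactly this count.

Number of zeros inside |z| < 2.0: 2.


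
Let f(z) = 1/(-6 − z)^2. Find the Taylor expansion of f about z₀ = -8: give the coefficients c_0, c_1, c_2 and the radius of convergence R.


Let w = z − z₀, so z = z₀ + w.
Then -6 − z = -6 − (z₀ + w) = (-6 − z₀) − w = 2 − w.
f(z) = 1/(2 − w)^2 = (1/(2)^2) · (1 − w/(2))^{−2}.
By the binomial series (1−u)^{−2} = Σ_{n≥0} C(n+1, 1) u^n for |u|<1, with u = w/(2):
  c_n = C(n+1, 1) / (2)^(n+2).
  c_0 = 1/(2)^2 = 1/4.
  c_1 = 2/(2)^3 = 1/4.
  c_2 = 3/(2)^4 = 3/16.
The series is valid for |w/d| < 1, i.e. |z − z₀| < |d|.
Radius of convergence: R = |-6 − z₀| = |2| = 2 (distance from z₀ to the singularity z = -6).

c_0 = 1/4, c_1 = 1/4, c_2 = 3/16; R = 2.


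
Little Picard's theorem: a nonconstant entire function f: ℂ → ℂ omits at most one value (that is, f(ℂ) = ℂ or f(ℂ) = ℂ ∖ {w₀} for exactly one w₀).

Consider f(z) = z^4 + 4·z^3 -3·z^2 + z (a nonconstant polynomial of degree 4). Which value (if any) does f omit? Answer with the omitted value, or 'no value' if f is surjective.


Little Picard bounds the complement of f(ℂ) to at most one point.
For every w ∈ ℂ, the equation p(z) − w = 0 is a nonconstant polynomial in z and hence has at least one root by the fundamental theorem of algebra. So p is surjective onto ℂ, omitting no value.

Omitted value: no value.


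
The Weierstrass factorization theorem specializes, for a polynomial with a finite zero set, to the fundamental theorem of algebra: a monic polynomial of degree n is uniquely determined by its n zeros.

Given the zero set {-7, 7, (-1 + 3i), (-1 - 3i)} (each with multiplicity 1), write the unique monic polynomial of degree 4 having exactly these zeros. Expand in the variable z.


The polynomial is p(z) = ∏_{α ∈ S} (z − α), where S = {-7, 7, (-1 + 3i), (-1 - 3i)}.
Expanding the product yields: p(z) = z^4 + 2·z^3 -39·z^2 -98·z -490.
Note conjugate pairs combine to real quadratics: (z − (-1+3i))(z − (-1−3i)) = z² + 2z + 10.
The resulting polynomial has degree 4 and real coefficients as required.

p(z) = z^4 + 2·z^3 -39·z^2 -98·z -490.


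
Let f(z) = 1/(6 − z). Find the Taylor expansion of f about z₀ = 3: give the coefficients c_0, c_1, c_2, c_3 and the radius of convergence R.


Let w = z − z₀, so z = z₀ + w.
Then 6 − z = 6 − (z₀ + w) = (6 − z₀) − w = 3 − w.
f(z) = 1/(3 − w) = (1/(3)) · 1/(1 − w/(3)) = Σ_{n≥0} w^n / (3)^(n+1).
So c_n = 1/(3)^(n+1):
  c_0 = 1/(3)^1 = 1/3.
  c_1 = 1/(3)^2 = 1/9.
  c_2 = 1/(3)^3 = 1/27.
  c_3 = 1/(3)^4 = 1/81.
The series is valid for |w/d| < 1, i.e. |z − z₀| < |d|.
Radius of convergence: R = |6 − z₀| = |3| = 3 (distance from z₀ to the singularity z = 6).

c_0 = 1/3, c_1 = 1/9, c_2 = 1/27, c_3 = 1/81; R = 3.


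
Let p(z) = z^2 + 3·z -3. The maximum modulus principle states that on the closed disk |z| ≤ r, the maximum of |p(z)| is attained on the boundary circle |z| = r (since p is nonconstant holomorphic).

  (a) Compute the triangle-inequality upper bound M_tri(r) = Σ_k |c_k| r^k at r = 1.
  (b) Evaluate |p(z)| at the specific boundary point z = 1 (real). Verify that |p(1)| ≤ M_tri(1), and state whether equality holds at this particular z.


Coefficients: c_0 = -3, c_1 = 3, c_2 = 1. Radius r = 1.
Part (a). Triangle bound: M_tri(r) = Σ_k |c_k| r^k
  = |-3|·1^0 + |3|·1^1 + |1|·1^2
  = 3 + 3 + 1 = 7.
This bounds M(r) := max_{|z|=r} |p(z)| from above; equality holds iff all terms c_k z^k can be made to align in phase at a single z on |z|=r.
Part (b). At z = 1 (real, on the circle |z| = r):
  p(1) = (-3)·1^0 + (3)·1^1 + (1)·1^2 = 1.
  |p(1)| = 1.
Check: |p(1)| = 1 ≤ 7 = M_tri(1). ✓ Equality does not hold at z = 1 (the coefficients have mixed signs, so the terms do not all align in phase there).

M_tri(1) = 7; |p(1)| = 1; equality at z=1: no.


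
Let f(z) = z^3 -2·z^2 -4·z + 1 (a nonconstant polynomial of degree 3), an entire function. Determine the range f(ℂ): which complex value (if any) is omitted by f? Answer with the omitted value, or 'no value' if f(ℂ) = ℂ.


Little Picard bounds the complement of f(ℂ) to at most one point.
For every w ∈ ℂ, the equation p(z) − w = 0 is a nonconstant polynomial in z and hence has at least one root by the fundamental theorem of algebra. So p is surjective onto ℂ, omitting no value.

Omitted value: no value.


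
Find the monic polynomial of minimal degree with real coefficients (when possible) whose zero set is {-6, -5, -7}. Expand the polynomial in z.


The polynomial is p(z) = ∏_{α ∈ S} (z − α), where S = {-6, -5, -7}.
Expanding the product yields: p(z) = z^3 + 18·z^2 + 107·z + 210.
The resulting polynomial has degree 3 and real coefficients as required.

p(z) = z^3 + 18·z^2 + 107·z + 210.


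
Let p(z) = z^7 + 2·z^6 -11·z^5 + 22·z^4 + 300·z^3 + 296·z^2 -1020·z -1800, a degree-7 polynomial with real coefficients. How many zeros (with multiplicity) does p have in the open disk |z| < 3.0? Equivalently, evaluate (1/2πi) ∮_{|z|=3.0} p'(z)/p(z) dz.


The zeros of p are: (3 + 3i), (3 - 3i), 2, (-2 + 1i), (-2 - 1i), (-3 + 1i), (-3 - 1i).
Their magnitudes are: 4.243, 4.243, 2, 2.236, 2.236, 3.162, 3.162.
Zeros with |z| < R = 3.0: 2, (-2 + 1i), (-2 - 1i).
Count = 3.
By the argument principle, (1/2πi) ∮_{|z|=R} p'(z)/p(z) dz equals exactly this count.

Number of zeros inside |z| < 3.0: 3.


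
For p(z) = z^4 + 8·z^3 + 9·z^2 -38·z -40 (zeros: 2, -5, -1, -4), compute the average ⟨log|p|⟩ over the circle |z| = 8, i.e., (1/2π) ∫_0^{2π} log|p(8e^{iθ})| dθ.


Zeros: -5, -4, -1, 2; r = 8.
Inside |z| < r: -5, -4, -1, 2. Outside (|z| ≥ r): ∅.
p(0) = -40, so log|p(0)| = log(40) = 3.6889.
Apply Jensen: I(r) = log|p(0)| + Σ_k log(r/|z_k|), summed over zeros inside |z| < r.
  log(r/|z_k|) for z_k = 2: log(8/2) = 1.3863
  log(r/|z_k|) for z_k = -5: log(8/5) = 0.4700
  log(r/|z_k|) for z_k = -1: log(8/1) = 2.0794
  log(r/|z_k|) for z_k = -4: log(8/4) = 0.6931
Sum over inside zeros: 4.6289.
I(r) = log|p(0)| + (inside sum) = 3.6889 + 4.6289 = 8.3178.
Closed form (all zeros inside, monic): I(r) = n·log(r) = 4·log(8) = 8.3178. ✓

I(r) ≈ 8.3178.


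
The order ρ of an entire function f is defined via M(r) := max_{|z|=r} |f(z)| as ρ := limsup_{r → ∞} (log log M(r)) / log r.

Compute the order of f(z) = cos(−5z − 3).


cos(w) is a linear combination of e^{iw} and e^{−iw} (or e^w, e^{−w} in the hyperbolic case), so |cos(w)| ≤ e^{|w|}. With w = −5z − 3, |w| ≤ 5|z| + 3 = 5r + 3 on |z| = r, giving M(r) ≤ e^{5r + 3}, so ρ ≤ 1. On a suitable ray (z = it for sin/cos; z = t for sinh/cosh, t real → ∞), |cos(−5z − 3)| grows like e^{5|t|}/2, so ρ ≥ 1. Hence ρ = 1.
Therefore ρ = 1.

Order ρ = 1.


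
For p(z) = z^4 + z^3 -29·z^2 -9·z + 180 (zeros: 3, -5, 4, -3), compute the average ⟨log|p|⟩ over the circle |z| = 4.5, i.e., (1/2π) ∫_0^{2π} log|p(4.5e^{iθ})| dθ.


Zeros: -5, -3, 3, 4; r = 4.5.
Inside |z| < r: -3, 3, 4. Outside (|z| ≥ r): -5.
p(0) = 180, so log|p(0)| = log(180) = 5.1930.
Apply Jensen: I(r) = log|p(0)| + Σ_k log(r/|z_k|), summed over zeros inside |z| < r.
  log(r/|z_k|) for z_k = 3: log(4.5/3) = 0.4055
  log(r/|z_k|) for z_k = 4: log(4.5/4) = 0.1178
  log(r/|z_k|) for z_k = -3: log(4.5/3) = 0.4055
  Outside zeros (-5) contribute nothing to the Jensen sum.
Sum over inside zeros: 0.9287.
I(r) = log|p(0)| + (inside sum) = 5.1930 + 0.9287 = 6.1217.
Note: since some zeros are outside |z| ≤ r, the simplified n·log(r) form does NOT apply — only the inside zeros contribute.

I(r) ≈ 6.1217.


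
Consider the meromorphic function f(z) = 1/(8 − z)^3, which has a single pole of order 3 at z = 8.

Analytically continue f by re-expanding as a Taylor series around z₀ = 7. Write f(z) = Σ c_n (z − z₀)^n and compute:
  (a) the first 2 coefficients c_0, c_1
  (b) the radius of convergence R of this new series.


Let w = z − z₀, so z = z₀ + w.
Then 8 − z = 8 − (z₀ + w) = (8 − z₀) − w = 1 − w.
f(z) = 1/(1 − w)^3 = (1/(1)^3) · (1 − w/(1))^{−3}.
By the binomial series (1−u)^{−3} = Σ_{n≥0} C(n+2, 2) u^n for |u|<1, with u = w/(1):
  c_n = C(n+2, 2) / (1)^(n+3).
  c_0 = 1/(1)^3 = 1.
  c_1 = 3/(1)^4 = 3.
The series is valid for |w/d| < 1, i.e. |z − z₀| < |d|.
Radius of convergence: R = |8 − z₀| = |1| = 1 (distance from z₀ to the singularity z = 8).

c_0 = 1, c_1 = 3; R = 1.


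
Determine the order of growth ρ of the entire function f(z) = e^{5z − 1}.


|e^{5z − 1}| = e^{Re(5·z) + -1} ≤ e^{5|z|^1 + -1} = e^{5r^1 + -1} on |z| = r, so ρ ≤ 1. Choosing z on |z|=r so that 5·z is real positive (always possible by picking arg z appropriately) gives |f(z)| = e^{5r^1 + -1}, matching the bound. The additive constant -1 does not affect log log M(r) ~ 1·log r. Hence ρ = 1.
Therefore ρ = 1.

Order ρ = 1.


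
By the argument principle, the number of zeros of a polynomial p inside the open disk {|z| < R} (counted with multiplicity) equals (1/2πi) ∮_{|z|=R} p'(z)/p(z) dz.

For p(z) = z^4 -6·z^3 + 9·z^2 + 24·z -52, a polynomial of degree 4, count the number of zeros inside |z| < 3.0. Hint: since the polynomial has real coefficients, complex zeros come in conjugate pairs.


The zeros of p are: 2, (3 + 2i), (3 - 2i), -2.
Their magnitudes are: 2, 3.606, 3.606, 2.
Zeros with |z| < R = 3.0: 2, -2.
Count = 2.
By the argument principle, (1/2πi) ∮_{|z|=R} p'(z)/p(z) dz equals exactly this count.

Number of zeros inside |z| < 3.0: 2.


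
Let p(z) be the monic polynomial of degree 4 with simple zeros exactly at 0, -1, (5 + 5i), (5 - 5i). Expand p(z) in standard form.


The polynomial is p(z) = ∏_{α ∈ S} (z − α), where S = {0, -1, (5 + 5i), (5 - 5i)}.
Expanding the product yields: p(z) = z^4 -9·z^3 + 40·z^2 + 50·z.
Note conjugate pairs combine to real quadratics: (z − (5+5i))(z − (5−5i)) = z² − 10z + 50.
The resulting polynomial has degree 4 and real coefficients as required.

p(z) = z^4 -9·z^3 + 40·z^2 + 50·z.


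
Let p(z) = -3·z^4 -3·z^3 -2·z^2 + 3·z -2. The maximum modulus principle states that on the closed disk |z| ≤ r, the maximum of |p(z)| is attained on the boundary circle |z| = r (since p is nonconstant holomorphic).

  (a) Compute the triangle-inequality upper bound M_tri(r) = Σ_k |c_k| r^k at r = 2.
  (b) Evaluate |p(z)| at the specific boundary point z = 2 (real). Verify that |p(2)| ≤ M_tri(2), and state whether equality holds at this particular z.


Coefficients: c_0 = -2, c_1 = 3, c_2 = -2, c_3 = -3, c_4 = -3. Radius r = 2.
Part (a). Triangle bound: M_tri(r) = Σ_k |c_k| r^k
  = |-2|·2^0 + |3|·2^1 + |-2|·2^2 + |-3|·2^3 + |-3|·2^4
  = 2 + 6 + 8 + 24 + 48 = 88.
This bounds M(r) := max_{|z|=r} |p(z)| from above; equality holds iff all terms c_k z^k can be made to align in phase at a single z on |z|=r.
Part (b). At z = 2 (real, on the circle |z| = r):
  p(2) = (-2)·2^0 + (3)·2^1 + (-2)·2^2 + (-3)·2^3 + (-3)·2^4 = -76.
  |p(2)| = 76.
Check: |p(2)| = 76 ≤ 88 = M_tri(2). ✓ Equality does not hold at z = 2 (the coefficients have mixed signs, so the terms do not all align in phase there).

M_tri(2) = 88; |p(2)| = 76; equality at z=2: no.


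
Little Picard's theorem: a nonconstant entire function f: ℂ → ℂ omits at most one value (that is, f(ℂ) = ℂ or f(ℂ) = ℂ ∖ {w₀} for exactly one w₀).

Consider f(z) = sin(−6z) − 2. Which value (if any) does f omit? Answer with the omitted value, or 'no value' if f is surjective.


Little Picard bounds the complement of f(ℂ) to at most one point.
sin is entire and surjective onto ℂ: for every w ∈ ℂ, sin(ζ) = w has a solution ζ ∈ ℂ (e.g., via the complex inverse arcsin). With ζ = −6z this gives z = ζ/(-6). Then 1·sin(−6z) takes every value in 1·ℂ = ℂ, and adding -2 is a bijection of ℂ. So f is surjective and omits no value. (Note: only on the real line is sin bounded by [−1, 1].)

Omitted value: no value.


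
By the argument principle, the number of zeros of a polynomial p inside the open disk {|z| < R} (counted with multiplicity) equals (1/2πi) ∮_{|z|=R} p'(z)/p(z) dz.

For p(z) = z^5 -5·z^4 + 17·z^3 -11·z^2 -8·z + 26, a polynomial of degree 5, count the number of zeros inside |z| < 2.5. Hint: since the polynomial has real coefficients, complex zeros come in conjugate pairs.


The zeros of p are: (2 + 3i), (2 - 3i), (1 + 1i), (1 - 1i), -1.
Their magnitudes are: 3.606, 3.606, 1.414, 1.414, 1.
Zeros with |z| < R = 2.5: (1 + 1i), (1 - 1i), -1.
Count = 3.
By the argument principle, (1/2πi) ∮_{|z|=R} p'(z)/p(z) dz equals exactly this count.

Number of zeros inside |z| < 2.5: 3.


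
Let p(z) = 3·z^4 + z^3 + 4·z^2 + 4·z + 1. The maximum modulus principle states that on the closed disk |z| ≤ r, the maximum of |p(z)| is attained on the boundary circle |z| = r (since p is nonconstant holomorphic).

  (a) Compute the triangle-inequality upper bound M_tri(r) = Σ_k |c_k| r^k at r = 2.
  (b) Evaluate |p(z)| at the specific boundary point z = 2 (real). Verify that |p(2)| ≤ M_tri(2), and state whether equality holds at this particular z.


Coefficients: c_0 = 1, c_1 = 4, c_2 = 4, c_3 = 1, c_4 = 3. Radius r = 2.
Part (a). Triangle bound: M_tri(r) = Σ_k |c_k| r^k
  = |1|·2^0 + |4|·2^1 + |4|·2^2 + |1|·2^3 + |3|·2^4
  = 1 + 8 + 16 + 8 + 48 = 81.
This bounds M(r) := max_{|z|=r} |p(z)| from above; equality holds iff all terms c_k z^k can be made to align in phase at a single z on |z|=r.
Part (b). At z = 2 (real, on the circle |z| = r):
  p(2) = (1)·2^0 + (4)·2^1 + (4)·2^2 + (1)·2^3 + (3)·2^4 = 81.
  |p(2)| = 81.
Since all nonzero coefficients share the same sign, |p(2)| = 81 = M_tri(2); the triangle bound is attained at z = 2, so in fact M(r) = 81.

M_tri(2) = 81; |p(2)| = 81; equality at z=2: yes.


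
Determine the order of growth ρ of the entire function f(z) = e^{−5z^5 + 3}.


|e^{−5z^5 + 3}| = e^{Re(-5·z^5) + 3} ≤ e^{5|z|^5 + 3} = e^{5r^5 + 3} on |z| = r, so ρ ≤ 5. Choosing z on |z|=r so that -5·z^5 is real positive (always possible by picking arg z appropriately) gives |f(z)| = e^{5r^5 + 3}, matching the bound. The additive constant 3 does not affect log log M(r) ~ 5·log r. Hence ρ = 5.
Therefore ρ = 5.

Order ρ = 5.


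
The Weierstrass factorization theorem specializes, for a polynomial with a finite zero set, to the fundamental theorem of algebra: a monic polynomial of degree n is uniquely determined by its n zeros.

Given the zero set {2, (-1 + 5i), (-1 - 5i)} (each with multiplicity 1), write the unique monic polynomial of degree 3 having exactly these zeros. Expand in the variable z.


The polynomial is p(z) = ∏_{α ∈ S} (z − α), where S = {2, (-1 + 5i), (-1 - 5i)}.
Expanding the product yields: p(z) = z^3 + 22·z -52.
Note conjugate pairs combine to real quadratics: (z − (-1+5i))(z − (-1−5i)) = z² + 2z + 26.
The resulting polynomial has degree 3 and real coefficients as required.

p(z) = z^3 + 22·z -52.


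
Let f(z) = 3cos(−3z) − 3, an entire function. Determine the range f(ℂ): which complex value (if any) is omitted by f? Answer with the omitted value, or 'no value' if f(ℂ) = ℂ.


Little Picard bounds the complement of f(ℂ) to at most one point.
cos is entire and surjective onto ℂ: for every w ∈ ℂ, cos(ζ) = w has a solution ζ ∈ ℂ (e.g., via the complex inverse arccos). With ζ = −3z this gives z = ζ/(-3). Then 3·cos(−3z) takes every value in 3·ℂ = ℂ, and adding -3 is a bijection of ℂ. So f is surjective and omits no value. (Note: only on the real line is cos bounded by [−1, 1].)

Omitted value: no value.


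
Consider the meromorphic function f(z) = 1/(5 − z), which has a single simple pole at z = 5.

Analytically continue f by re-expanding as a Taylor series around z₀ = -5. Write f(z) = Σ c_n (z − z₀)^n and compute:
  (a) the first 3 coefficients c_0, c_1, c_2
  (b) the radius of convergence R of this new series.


Let w = z − z₀, so z = z₀ + w.
Then 5 − z = 5 − (z₀ + w) = (5 − z₀) − w = 10 − w.
f(z) = 1/(10 − w) = (1/(10)) · 1/(1 − w/(10)) = Σ_{n≥0} w^n / (10)^(n+1).
So c_n = 1/(10)^(n+1):
  c_0 = 1/(10)^1 = 1/10.
  c_1 = 1/(10)^2 = 1/100.
  c_2 = 1/(10)^3 = 1/1000.
The series is valid for |w/d| < 1, i.e. |z − z₀| < |d|.
Radius of convergence: R = |5 − z₀| = |10| = 10 (distance from z₀ to the singularity z = 5).

c_0 = 1/10, c_1 = 1/100, c_2 = 1/1000; R = 10.


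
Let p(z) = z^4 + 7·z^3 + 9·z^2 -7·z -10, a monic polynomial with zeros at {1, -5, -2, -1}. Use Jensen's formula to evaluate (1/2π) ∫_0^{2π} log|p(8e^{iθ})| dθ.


Zeros: -5, -2, -1, 1; r = 8.
Inside |z| < r: -5, -2, -1, 1. Outside (|z| ≥ r): ∅.
p(0) = -10, so log|p(0)| = log(10) = 2.3026.
Apply Jensen: I(r) = log|p(0)| + Σ_k log(r/|z_k|), summed over zeros inside |z| < r.
  log(r/|z_k|) for z_k = 1: log(8/1) = 2.0794
  log(r/|z_k|) for z_k = -5: log(8/5) = 0.4700
  log(r/|z_k|) for z_k = -2: log(8/2) = 1.3863
  log(r/|z_k|) for z_k = -1: log(8/1) = 2.0794
Sum over inside zeros: 6.0152.
I(r) = log|p(0)| + (inside sum) = 2.3026 + 6.0152 = 8.3178.
Closed form (all zeros inside, monic): I(r) = n·log(r) = 4·log(8) = 8.3178. ✓

I(r) ≈ 8.3178.


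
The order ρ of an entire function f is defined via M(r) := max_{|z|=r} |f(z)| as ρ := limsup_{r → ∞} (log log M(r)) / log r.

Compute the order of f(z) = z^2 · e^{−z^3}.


M(r) = max_{|z|=r} |1|·|z|^2·|e^{−z^3}| = 1·r^2 · e^{1r^3} (the factors attain their maxima compatibly on |z|=r). Then log M(r) = log 1 + 2·log r + 1r^3, dominated by the last term, so log log M(r) ~ 3·log r. The polynomial factor 1z^2 contributes only a log r term and does not affect the order. ρ = 3.
Therefore ρ = 3.

Order ρ = 3.


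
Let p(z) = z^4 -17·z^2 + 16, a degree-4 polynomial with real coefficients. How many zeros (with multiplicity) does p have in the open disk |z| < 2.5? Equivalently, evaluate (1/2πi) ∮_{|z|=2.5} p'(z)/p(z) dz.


The zeros of p are: -1, -4, 1, 4.
Their magnitudes are: 1, 4, 1, 4.
Zeros with |z| < R = 2.5: -1, 1.
Count = 2.
By the argument principle, (1/2πi) ∮_{|z|=R} p'(z)/p(z) dz equals exactly this count.

Number of zeros inside |z| < 2.5: 2.


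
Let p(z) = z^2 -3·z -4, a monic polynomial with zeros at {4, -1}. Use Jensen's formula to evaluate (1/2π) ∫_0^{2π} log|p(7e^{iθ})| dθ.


Zeros: -1, 4; r = 7.
Inside |z| < r: -1, 4. Outside (|z| ≥ r): ∅.
p(0) = -4, so log|p(0)| = log(4) = 1.3863.
Apply Jensen: I(r) = log|p(0)| + Σ_k log(r/|z_k|), summed over zeros inside |z| < r.
  log(r/|z_k|) for z_k = 4: log(7/4) = 0.5596
  log(r/|z_k|) for z_k = -1: log(7/1) = 1.9459
Sum over inside zeros: 2.5055.
I(r) = log|p(0)| + (inside sum) = 1.3863 + 2.5055 = 3.8918.
Closed form (all zeros inside, monic): I(r) = n·log(r) = 2·log(7) = 3.8918. ✓

I(r) ≈ 3.8918.


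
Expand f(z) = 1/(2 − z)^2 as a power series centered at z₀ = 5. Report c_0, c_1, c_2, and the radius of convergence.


Let w = z − z₀, so z = z₀ + w.
Then 2 − z = 2 − (z₀ + w) = (2 − z₀) − w = -3 − w.
f(z) = 1/(-3 − w)^2 = (1/(-3)^2) · (1 − w/(-3))^{−2}.
By the binomial series (1−u)^{−2} = Σ_{n≥0} C(n+1, 1) u^n for |u|<1, with u = w/(-3):
  c_n = C(n+1, 1) / (-3)^(n+2).
  c_0 = 1/(-3)^2 = 1/9.
  c_1 = 2/(-3)^3 = -2/27.
  c_2 = 3/(-3)^4 = 1/27.
The series is valid for |w/d| < 1, i.e. |z − z₀| < |d|.
Radius of convergence: R = |2 − z₀| = |-3| = 3 (distance from z₀ to the singularity z = 2).

c_0 = 1/9, c_1 = -2/27, c_2 = 1/27; R = 3.


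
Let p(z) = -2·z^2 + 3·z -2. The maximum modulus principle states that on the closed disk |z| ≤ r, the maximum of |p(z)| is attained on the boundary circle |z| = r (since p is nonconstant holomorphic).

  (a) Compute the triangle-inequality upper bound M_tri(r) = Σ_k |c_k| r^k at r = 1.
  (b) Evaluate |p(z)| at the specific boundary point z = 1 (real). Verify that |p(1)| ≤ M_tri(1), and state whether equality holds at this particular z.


Coefficients: c_0 = -2, c_1 = 3, c_2 = -2. Radius r = 1.
Part (a). Triangle bound: M_tri(r) = Σ_k |c_k| r^k
  = |-2|·1^0 + |3|·1^1 + |-2|·1^2
  = 2 + 3 + 2 = 7.
This bounds M(r) := max_{|z|=r} |p(z)| from above; equality holds iff all terms c_k z^k can be made to align in phase at a single z on |z|=r.
Part (b). At z = 1 (real, on the circle |z| = r):
  p(1) = (-2)·1^0 + (3)·1^1 + (-2)·1^2 = -1.
  |p(1)| = 1.
Check: |p(1)| = 1 ≤ 7 = M_tri(1). ✓ Equality does not hold at z = 1 (the coefficients have mixed signs, so the terms do not all align in phase there).

M_tri(1) = 7; |p(1)| = 1; equality at z=1: no.


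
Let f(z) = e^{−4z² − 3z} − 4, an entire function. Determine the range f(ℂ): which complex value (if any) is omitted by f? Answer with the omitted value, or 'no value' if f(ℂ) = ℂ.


Little Picard bounds the complement of f(ℂ) to at most one point.
The exponent g(z) = −4z² − 3z is a nonconstant polynomial, hence surjective onto ℂ. So e^{g(z)} takes every value in {e^w : w ∈ ℂ} = ℂ ∖ {0}. Adding -4 shifts the range to ℂ ∖ {-4}. f omits exactly -4.

Omitted value: -4.
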